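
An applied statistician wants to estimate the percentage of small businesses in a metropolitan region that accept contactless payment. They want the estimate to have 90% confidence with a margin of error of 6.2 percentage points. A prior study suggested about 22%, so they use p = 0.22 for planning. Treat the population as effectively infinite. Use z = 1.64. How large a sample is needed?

121

With p = 0.22, p(1−p) = 0.1716.
n = z²·p(1−p)/E² = 1.64² × 0.1716 / 0.062² = 2.6896 × 0.1716 / 0.003844 ≈ 120.07.
Rounding up gives n = 121.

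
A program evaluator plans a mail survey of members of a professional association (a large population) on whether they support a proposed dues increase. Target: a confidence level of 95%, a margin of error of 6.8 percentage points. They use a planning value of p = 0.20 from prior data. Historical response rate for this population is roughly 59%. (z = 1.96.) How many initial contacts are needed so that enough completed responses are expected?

226

Completed interviews needed: n₀ = 1.96² × 0.1600 / 0.068² ≈ 132.93 → 133.
At a 59% response rate, contacts needed = 133 / 0.59 ≈ 225.42 → 226.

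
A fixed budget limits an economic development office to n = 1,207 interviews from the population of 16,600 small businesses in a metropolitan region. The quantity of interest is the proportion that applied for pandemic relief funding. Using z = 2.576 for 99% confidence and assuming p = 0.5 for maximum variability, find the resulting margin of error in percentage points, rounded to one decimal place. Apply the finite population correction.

3.6

Finite-population factor: (N−n)/(N−1) = (16600−1207)/(16600−1) = 0.9273.
SE(p̂) = √[p(1−p)/n · (N−n)/(N−1)] = √[0.2500/1207 × 0.9273] = 0.01386.
E = z × SE = 2.576 × 0.01386 = 0.03570 ≈ 3.6 percentage points.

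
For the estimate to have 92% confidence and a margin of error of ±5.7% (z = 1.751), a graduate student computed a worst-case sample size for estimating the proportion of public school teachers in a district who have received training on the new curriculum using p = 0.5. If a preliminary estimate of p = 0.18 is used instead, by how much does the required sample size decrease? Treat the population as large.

Conservative (p = 0.5): n = 1.751² × 0.25 / 0.057² ≈ 235.92 → 236.
Using p = 0.18: p(1−p) = 0.1476, so n = 1.751² × 0.1476 / 0.057² ≈ 139.29 → 140.
Reduction: 236 − 140 = 96.

96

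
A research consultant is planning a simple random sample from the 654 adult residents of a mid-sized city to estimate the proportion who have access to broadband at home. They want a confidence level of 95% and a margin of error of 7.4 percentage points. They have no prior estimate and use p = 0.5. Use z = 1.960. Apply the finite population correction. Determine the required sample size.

Unadjusted: n₀ = 1.960² × 0.50 × 0.50 / 0.074² ≈ 175.38, so n₀ = 176.
Finite population correction with N = 654: n = n₀ / (1 + (n₀−1)/N) = 176 / (1 + 175/654) = 176 / 1.2676 ≈ 138.85.
Rounding up, n = 139.

139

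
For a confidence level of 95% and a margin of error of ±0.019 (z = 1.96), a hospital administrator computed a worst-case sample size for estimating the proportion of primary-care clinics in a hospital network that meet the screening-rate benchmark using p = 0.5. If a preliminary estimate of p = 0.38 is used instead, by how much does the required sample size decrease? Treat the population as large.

153

Conservative (p = 0.5): n = 1.96² × 0.25 / 0.019² ≈ 2660.39 → 2661.
Using p = 0.38: p(1−p) = 0.2356, so n = 1.96² × 0.2356 / 0.019² ≈ 2507.15 → 2508.
Reduction: 2661 − 2508 = 153.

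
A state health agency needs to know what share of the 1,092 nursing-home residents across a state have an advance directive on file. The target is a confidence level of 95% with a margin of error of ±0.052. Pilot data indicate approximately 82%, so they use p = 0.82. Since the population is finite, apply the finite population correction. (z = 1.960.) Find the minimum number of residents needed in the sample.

Unadjusted: n₀ = 1.960² × 0.82 × 0.18 / 0.052² ≈ 209.70, so n₀ = 210.
Finite population correction with N = 1,092: n = n₀ / (1 + (n₀−1)/N) = 210 / (1 + 209/1092) = 210 / 1.1914 ≈ 176.26.
Rounding up, n = 177.

177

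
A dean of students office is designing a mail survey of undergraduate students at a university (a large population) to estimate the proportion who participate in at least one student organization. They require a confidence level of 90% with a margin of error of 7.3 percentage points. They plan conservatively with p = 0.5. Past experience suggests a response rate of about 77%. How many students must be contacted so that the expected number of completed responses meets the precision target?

For 90% confidence, z = 1.645.
Completed interviews needed: n₀ = 1.645² × 0.2500 / 0.073² ≈ 126.95 → 127.
At a 77% response rate, contacts needed = 127 / 0.77 ≈ 164.94 → 165.

165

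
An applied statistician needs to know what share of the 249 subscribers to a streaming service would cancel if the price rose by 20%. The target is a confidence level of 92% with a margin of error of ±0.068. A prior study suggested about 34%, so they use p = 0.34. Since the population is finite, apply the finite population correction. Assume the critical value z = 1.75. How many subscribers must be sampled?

94

Unadjusted: n₀ = 1.75² × 0.34 × 0.66 / 0.068² ≈ 148.62, so n₀ = 149.
Finite population correction with N = 249: n = n₀ / (1 + (n₀−1)/N) = 149 / (1 + 148/249) = 149 / 1.5944 ≈ 93.45.
Rounding up, n = 94.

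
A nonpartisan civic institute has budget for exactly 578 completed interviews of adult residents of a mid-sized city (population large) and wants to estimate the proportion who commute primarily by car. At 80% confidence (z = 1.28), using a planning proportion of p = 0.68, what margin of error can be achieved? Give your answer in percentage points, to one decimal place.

SE(p̂) = √[p(1−p)/n] = √[0.2176/578] = 0.01940.
E = z × SE = 1.28 × 0.01940 = 0.02484, or 2.5 percentage points.

2.5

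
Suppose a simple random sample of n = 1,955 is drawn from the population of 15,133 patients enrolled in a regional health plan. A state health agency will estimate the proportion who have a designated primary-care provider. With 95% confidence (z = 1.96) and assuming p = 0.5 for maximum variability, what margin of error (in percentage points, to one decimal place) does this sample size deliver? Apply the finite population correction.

Finite-population factor: (N−n)/(N−1) = (15133−1955)/(15133−1) = 0.8709.
SE(p̂) = √[p(1−p)/n · (N−n)/(N−1)] = √[0.2500/1955 × 0.8709] = 0.01055.
E = z × SE = 1.96 × 0.01055 = 0.02068 ≈ 2.1 percentage points.

2.1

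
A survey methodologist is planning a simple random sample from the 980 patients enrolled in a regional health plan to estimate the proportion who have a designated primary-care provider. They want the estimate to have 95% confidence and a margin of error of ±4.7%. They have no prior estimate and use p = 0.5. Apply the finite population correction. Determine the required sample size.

302

For 95% confidence, z = 1.960.
Unadjusted: n₀ = 1.960² × 0.50 × 0.50 / 0.047² ≈ 434.77, so n₀ = 435.
Finite population correction with N = 980: n = n₀ / (1 + (n₀−1)/N) = 435 / (1 + 434/980) = 435 / 1.4429 ≈ 301.49.
Rounding up, n = 302.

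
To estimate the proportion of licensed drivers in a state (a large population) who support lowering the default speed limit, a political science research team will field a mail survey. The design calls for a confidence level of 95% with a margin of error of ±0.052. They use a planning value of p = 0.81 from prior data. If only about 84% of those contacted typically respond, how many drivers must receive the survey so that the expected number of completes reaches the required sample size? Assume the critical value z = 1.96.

261

Completed interviews needed: n₀ = 1.96² × 0.1539 / 0.052² ≈ 218.65 → 219.
At an 84% response rate, contacts needed = 219 / 0.84 ≈ 260.71 → 261.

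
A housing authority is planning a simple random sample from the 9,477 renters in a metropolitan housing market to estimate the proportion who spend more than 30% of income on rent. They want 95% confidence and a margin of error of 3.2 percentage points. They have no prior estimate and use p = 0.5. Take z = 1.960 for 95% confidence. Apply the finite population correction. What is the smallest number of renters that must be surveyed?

854

Unadjusted: n₀ = 1.960² × 0.50 × 0.50 / 0.032² ≈ 937.89, so n₀ = 938.
Finite population correction with N = 9,477: n = n₀ / (1 + (n₀−1)/N) = 938 / (1 + 937/9477) = 938 / 1.0989 ≈ 853.60.
Rounding up, n = 854.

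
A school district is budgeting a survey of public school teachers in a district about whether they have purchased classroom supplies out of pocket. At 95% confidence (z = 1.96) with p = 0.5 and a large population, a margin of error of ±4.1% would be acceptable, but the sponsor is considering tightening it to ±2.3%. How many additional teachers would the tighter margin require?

At ±4.1%: n = 1.96² × 0.2500 / 0.041² ≈ 571.33 → 572.
At ±2.3%: n = 1.96² × 0.2500 / 0.023² ≈ 1815.50 → 1816.
Additional respondents: 1816 − 572 = 1244.

1244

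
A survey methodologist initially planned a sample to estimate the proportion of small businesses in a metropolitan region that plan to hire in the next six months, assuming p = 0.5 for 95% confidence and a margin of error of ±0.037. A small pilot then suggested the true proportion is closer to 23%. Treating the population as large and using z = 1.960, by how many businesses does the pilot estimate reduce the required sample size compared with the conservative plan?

205

Conservative (p = 0.5): n = 1.960² × 0.25 / 0.037² ≈ 701.53 → 702.
Using p = 0.23: p(1−p) = 0.1771, so n = 1.960² × 0.1771 / 0.037² ≈ 496.97 → 497.
Reduction: 702 − 497 = 205.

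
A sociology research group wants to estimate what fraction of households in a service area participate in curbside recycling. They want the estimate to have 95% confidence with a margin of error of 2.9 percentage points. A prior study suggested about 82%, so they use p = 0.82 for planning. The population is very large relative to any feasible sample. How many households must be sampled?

675

For 95% confidence, z = 1.96.
With p = 0.82, p(1−p) = 0.1476.
n = z²·p(1−p)/E² = 1.96² × 0.1476 / 0.029² = 3.8416 × 0.1476 / 0.000841 ≈ 674.22.
Rounding up gives n = 675.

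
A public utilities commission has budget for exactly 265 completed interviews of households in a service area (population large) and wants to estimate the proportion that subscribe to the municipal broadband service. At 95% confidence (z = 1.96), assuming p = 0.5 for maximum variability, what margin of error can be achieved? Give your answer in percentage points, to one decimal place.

6.0

SE(p̂) = √[p(1−p)/n] = √[0.2500/265] = 0.03071.
E = z × SE = 1.96 × 0.03071 = 0.06020, or 6.0 percentage points.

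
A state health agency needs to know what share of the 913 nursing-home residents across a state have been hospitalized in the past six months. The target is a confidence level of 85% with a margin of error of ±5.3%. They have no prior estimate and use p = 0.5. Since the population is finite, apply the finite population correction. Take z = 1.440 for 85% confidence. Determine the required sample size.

Unadjusted: n₀ = 1.440² × 0.50 × 0.50 / 0.053² ≈ 184.55, so n₀ = 185.
Finite population correction with N = 913: n = n₀ / (1 + (n₀−1)/N) = 185 / (1 + 184/913) = 185 / 1.2015 ≈ 153.97.
Rounding up, n = 154.

154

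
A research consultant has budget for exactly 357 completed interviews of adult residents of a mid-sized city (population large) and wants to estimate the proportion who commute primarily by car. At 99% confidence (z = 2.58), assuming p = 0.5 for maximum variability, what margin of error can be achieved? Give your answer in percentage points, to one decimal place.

6.8

SE(p̂) = √[p(1−p)/n] = √[0.2500/357] = 0.02646.
E = z × SE = 2.58 × 0.02646 = 0.06827, or 6.8 percentage points.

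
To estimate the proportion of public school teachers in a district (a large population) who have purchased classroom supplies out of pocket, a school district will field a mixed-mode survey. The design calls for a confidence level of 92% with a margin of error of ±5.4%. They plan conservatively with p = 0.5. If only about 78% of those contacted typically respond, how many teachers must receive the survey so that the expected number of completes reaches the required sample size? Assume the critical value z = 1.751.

Completed interviews needed: n₀ = 1.751² × 0.2500 / 0.054² ≈ 262.86 → 263.
At a 78% response rate, contacts needed = 263 / 0.78 ≈ 337.18 → 338.

338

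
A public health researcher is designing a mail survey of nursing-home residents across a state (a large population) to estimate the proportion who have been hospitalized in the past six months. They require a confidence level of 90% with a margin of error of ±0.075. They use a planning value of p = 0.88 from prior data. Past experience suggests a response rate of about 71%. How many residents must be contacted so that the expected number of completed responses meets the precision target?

72

For 90% confidence, z = 1.645.
Completed interviews needed: n₀ = 1.645² × 0.1056 / 0.075² ≈ 50.80 → 51.
At a 71% response rate, contacts needed = 51 / 0.71 ≈ 71.83 → 72.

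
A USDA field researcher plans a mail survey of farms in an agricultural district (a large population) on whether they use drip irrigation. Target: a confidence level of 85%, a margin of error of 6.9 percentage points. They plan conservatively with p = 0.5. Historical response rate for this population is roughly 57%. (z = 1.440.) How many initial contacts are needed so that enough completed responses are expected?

Completed interviews needed: n₀ = 1.440² × 0.2500 / 0.069² ≈ 108.88 → 109.
At a 57% response rate, contacts needed = 109 / 0.57 ≈ 191.23 → 192.

192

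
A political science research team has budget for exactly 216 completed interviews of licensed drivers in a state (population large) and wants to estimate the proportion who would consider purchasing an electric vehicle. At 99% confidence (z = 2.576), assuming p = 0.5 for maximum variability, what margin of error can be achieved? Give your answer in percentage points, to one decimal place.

8.8

SE(p̂) = √[p(1−p)/n] = √[0.2500/216] = 0.03402.
E = z × SE = 2.576 × 0.03402 = 0.08764, or 8.8 percentage points.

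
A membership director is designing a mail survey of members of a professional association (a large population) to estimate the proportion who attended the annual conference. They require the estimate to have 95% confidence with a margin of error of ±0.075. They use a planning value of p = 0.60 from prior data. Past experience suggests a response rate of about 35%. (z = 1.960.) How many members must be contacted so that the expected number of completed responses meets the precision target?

Completed interviews needed: n₀ = 1.960² × 0.2400 / 0.075² ≈ 163.91 → 164.
At a 35% response rate, contacts needed = 164 / 0.35 ≈ 468.57 → 469.

469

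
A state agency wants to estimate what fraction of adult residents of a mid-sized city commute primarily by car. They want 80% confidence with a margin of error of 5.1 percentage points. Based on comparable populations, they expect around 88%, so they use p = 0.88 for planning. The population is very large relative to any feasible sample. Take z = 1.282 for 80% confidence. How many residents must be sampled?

67

With p = 0.88, p(1−p) = 0.1056.
n = z²·p(1−p)/E² = 1.282² × 0.1056 / 0.051² = 1.6435 × 0.1056 / 0.002601 ≈ 66.73.
Rounding up gives n = 67.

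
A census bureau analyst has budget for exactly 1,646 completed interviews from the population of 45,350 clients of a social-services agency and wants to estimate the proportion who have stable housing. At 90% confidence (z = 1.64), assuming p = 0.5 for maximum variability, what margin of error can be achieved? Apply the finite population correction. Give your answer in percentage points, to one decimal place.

2.0

Finite-population factor: (N−n)/(N−1) = (45350−1646)/(45350−1) = 0.9637.
SE(p̂) = √[p(1−p)/n · (N−n)/(N−1)] = √[0.2500/1646 × 0.9637] = 0.01210.
E = z × SE = 1.64 × 0.01210 = 0.01984 ≈ 2.0 percentage points.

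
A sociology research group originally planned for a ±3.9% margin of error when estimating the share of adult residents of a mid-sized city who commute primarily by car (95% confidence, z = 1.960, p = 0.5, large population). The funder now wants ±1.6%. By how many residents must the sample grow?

3120

At ±3.9%: n = 1.960² × 0.2500 / 0.039² ≈ 631.43 → 632.
At ±1.6%: n = 1.960² × 0.2500 / 0.016² ≈ 3751.56 → 3752.
Additional respondents: 3752 − 632 = 3120.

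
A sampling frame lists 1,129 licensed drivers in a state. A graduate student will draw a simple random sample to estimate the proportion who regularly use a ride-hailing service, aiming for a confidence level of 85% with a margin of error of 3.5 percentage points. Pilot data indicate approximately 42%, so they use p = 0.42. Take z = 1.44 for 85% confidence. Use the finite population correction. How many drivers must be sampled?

Unadjusted: n₀ = 1.44² × 0.42 × 0.58 / 0.035² ≈ 412.35, so n₀ = 413.
Finite population correction with N = 1,129: n = n₀ / (1 + (n₀−1)/N) = 413 / (1 + 412/1129) = 413 / 1.3649 ≈ 302.58.
Rounding up, n = 303.

303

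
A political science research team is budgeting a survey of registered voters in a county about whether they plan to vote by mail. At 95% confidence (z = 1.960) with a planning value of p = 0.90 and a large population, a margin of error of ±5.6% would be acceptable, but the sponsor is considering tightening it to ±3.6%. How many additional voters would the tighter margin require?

156

At ±5.6%: n = 1.960² × 0.0900 / 0.056² ≈ 110.25 → 111.
At ±3.6%: n = 1.960² × 0.0900 / 0.036² ≈ 266.78 → 267.
Additional respondents: 267 − 111 = 156.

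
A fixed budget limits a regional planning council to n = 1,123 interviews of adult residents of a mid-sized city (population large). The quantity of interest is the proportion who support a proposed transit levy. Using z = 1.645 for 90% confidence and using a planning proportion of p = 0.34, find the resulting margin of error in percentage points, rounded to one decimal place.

SE(p̂) = √[p(1−p)/n] = √[0.2244/1123] = 0.01414.
E = z × SE = 1.645 × 0.01414 = 0.02325, or 2.3 percentage points.

2.3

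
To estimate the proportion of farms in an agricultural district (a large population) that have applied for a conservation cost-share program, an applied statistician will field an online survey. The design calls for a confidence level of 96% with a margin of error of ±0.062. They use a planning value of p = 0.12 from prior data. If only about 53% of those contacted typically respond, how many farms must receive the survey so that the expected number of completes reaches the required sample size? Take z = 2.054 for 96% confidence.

219

Completed interviews needed: n₀ = 2.054² × 0.1056 / 0.062² ≈ 115.90 → 116.
At a 53% response rate, contacts needed = 116 / 0.53 ≈ 218.87 → 219.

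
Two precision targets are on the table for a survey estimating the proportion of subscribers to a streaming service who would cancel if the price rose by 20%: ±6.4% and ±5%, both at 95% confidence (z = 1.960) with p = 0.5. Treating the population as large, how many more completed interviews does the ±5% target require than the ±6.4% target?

150

At ±6.4%: n = 1.960² × 0.2500 / 0.064² ≈ 234.47 → 235.
At ±5%: n = 1.960² × 0.2500 / 0.050² ≈ 384.16 → 385.
Additional respondents: 385 − 235 = 150.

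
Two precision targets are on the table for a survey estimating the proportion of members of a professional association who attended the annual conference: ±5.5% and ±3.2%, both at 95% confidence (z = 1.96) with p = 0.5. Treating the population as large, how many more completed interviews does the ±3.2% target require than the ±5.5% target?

At ±5.5%: n = 1.96² × 0.2500 / 0.055² ≈ 317.49 → 318.
At ±3.2%: n = 1.96² × 0.2500 / 0.032² ≈ 937.89 → 938.
Additional respondents: 938 − 318 = 620.

620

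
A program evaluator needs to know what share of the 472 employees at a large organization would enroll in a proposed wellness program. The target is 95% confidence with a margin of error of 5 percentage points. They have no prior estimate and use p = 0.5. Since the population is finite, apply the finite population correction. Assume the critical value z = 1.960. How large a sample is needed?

213

Unadjusted: n₀ = 1.960² × 0.50 × 0.50 / 0.050² ≈ 384.16, so n₀ = 385.
Finite population correction with N = 472: n = n₀ / (1 + (n₀−1)/N) = 385 / (1 + 384/472) = 385 / 1.8136 ≈ 212.29.
Rounding up, n = 213.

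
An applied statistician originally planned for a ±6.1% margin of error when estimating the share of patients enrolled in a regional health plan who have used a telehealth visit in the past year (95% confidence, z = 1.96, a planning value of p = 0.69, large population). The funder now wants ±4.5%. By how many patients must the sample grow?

185

At ±6.1%: n = 1.96² × 0.2139 / 0.061² ≈ 220.83 → 221.
At ±4.5%: n = 1.96² × 0.2139 / 0.045² ≈ 405.79 → 406.
Additional respondents: 406 − 221 = 185.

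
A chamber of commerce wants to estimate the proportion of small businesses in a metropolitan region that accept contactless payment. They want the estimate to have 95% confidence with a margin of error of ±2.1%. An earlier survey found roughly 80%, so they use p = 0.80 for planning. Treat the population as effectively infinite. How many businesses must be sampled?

For 95% confidence, z = 1.960.
With p = 0.80, p(1−p) = 0.1600.
n = z²·p(1−p)/E² = 1.960² × 0.1600 / 0.021² = 3.8416 × 0.1600 / 0.000441 ≈ 1393.78.
Rounding up gives n = 1394.

1394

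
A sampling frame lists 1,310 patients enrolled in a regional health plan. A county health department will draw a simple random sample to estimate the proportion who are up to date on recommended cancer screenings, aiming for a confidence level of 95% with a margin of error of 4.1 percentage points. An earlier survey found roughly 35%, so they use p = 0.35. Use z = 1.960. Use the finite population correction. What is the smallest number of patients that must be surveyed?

Unadjusted: n₀ = 1.960² × 0.35 × 0.65 / 0.041² ≈ 519.91, so n₀ = 520.
Finite population correction with N = 1,310: n = n₀ / (1 + (n₀−1)/N) = 520 / (1 + 519/1310) = 520 / 1.3962 ≈ 372.44.
Rounding up, n = 373.

373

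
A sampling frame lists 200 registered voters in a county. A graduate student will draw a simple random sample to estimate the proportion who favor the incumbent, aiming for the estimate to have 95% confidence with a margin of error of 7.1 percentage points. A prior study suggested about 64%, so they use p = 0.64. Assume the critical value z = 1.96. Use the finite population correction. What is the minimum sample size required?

Unadjusted: n₀ = 1.96² × 0.64 × 0.36 / 0.071² ≈ 175.58, so n₀ = 176.
Finite population correction with N = 200: n = n₀ / (1 + (n₀−1)/N) = 176 / (1 + 175/200) = 176 / 1.8750 ≈ 93.87.
Rounding up, n = 94.

94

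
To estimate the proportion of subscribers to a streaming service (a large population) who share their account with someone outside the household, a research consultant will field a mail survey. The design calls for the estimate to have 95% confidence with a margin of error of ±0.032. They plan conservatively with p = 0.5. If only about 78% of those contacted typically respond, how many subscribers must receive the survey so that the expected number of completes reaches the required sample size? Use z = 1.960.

Completed interviews needed: n₀ = 1.960² × 0.2500 / 0.032² ≈ 937.89 → 938.
At a 78% response rate, contacts needed = 938 / 0.78 ≈ 1202.56 → 1203.

1203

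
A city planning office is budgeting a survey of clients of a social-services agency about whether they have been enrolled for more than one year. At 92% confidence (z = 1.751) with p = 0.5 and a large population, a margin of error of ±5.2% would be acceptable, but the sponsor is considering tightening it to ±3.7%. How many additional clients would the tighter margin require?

At ±5.2%: n = 1.751² × 0.2500 / 0.052² ≈ 283.47 → 284.
At ±3.7%: n = 1.751² × 0.2500 / 0.037² ≈ 559.90 → 560.
Additional respondents: 560 − 284 = 276.

276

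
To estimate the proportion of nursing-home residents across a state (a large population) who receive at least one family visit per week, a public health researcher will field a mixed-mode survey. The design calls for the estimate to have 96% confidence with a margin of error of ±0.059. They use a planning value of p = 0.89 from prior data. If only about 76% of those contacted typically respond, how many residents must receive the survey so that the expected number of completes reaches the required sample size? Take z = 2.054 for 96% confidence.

157

Completed interviews needed: n₀ = 2.054² × 0.0979 / 0.059² ≈ 118.65 → 119.
At a 76% response rate, contacts needed = 119 / 0.76 ≈ 156.58 → 157.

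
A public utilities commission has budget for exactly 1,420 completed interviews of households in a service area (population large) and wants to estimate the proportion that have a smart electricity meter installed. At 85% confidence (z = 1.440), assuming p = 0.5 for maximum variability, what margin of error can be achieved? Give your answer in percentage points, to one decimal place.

SE(p̂) = √[p(1−p)/n] = √[0.2500/1420] = 0.01327.
E = z × SE = 1.440 × 0.01327 = 0.01911, or 1.9 percentage points.

1.9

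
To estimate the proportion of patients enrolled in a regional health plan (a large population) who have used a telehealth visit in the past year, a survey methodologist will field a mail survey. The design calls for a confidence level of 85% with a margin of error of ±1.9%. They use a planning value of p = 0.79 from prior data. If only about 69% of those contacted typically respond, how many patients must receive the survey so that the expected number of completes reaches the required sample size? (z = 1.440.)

1382

Completed interviews needed: n₀ = 1.440² × 0.1659 / 0.019² ≈ 952.94 → 953.
At a 69% response rate, contacts needed = 953 / 0.69 ≈ 1381.16 → 1382.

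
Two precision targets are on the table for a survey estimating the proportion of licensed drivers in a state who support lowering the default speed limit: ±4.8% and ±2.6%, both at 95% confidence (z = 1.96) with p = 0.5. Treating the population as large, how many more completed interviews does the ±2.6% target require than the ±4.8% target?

At ±4.8%: n = 1.96² × 0.2500 / 0.048² ≈ 416.84 → 417.
At ±2.6%: n = 1.96² × 0.2500 / 0.026² ≈ 1420.71 → 1421.
Additional respondents: 1421 − 417 = 1004.

1004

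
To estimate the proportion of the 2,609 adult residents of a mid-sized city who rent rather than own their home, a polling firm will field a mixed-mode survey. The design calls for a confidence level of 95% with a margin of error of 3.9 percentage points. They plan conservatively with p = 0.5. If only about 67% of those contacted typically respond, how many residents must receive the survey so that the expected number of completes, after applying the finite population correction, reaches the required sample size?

For 95% confidence, z = 1.960.
Completed interviews needed (unadjusted): n₀ = 1.960² × 0.2500 / 0.039² ≈ 631.43 → 632.
FPC for N = 2,609: n = 632 / (1 + 631/2609) = 632 / 1.2419 ≈ 508.92 → 509.
At a 67% response rate, contacts needed = 509 / 0.67 ≈ 759.70 → 760.

760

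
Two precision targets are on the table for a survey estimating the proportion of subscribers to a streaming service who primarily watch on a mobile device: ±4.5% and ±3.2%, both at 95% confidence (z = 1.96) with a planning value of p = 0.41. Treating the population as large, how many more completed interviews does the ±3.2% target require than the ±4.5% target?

At ±4.5%: n = 1.96² × 0.2419 / 0.045² ≈ 458.91 → 459.
At ±3.2%: n = 1.96² × 0.2419 / 0.032² ≈ 907.50 → 908.
Additional respondents: 908 − 459 = 449.

449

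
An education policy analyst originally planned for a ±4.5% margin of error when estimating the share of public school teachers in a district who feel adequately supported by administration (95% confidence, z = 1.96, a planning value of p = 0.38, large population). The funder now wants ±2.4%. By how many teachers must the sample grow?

1125

At ±4.5%: n = 1.96² × 0.2356 / 0.045² ≈ 446.95 → 447.
At ±2.4%: n = 1.96² × 0.2356 / 0.024² ≈ 1571.32 → 1572.
Additional respondents: 1572 − 447 = 1125.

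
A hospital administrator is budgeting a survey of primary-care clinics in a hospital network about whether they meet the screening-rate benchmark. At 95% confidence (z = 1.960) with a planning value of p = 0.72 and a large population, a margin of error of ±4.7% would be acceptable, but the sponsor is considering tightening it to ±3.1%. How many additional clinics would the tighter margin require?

455

At ±4.7%: n = 1.960² × 0.2016 / 0.047² ≈ 350.60 → 351.
At ±3.1%: n = 1.960² × 0.2016 / 0.031² ≈ 805.90 → 806.
Additional respondents: 806 − 351 = 455.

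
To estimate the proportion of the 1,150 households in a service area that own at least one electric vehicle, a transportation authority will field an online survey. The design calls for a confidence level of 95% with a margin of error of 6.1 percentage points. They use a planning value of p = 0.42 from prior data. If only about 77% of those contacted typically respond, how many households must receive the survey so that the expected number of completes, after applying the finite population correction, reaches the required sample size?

269

For 95% confidence, z = 1.960.
Completed interviews needed (unadjusted): n₀ = 1.960² × 0.2436 / 0.061² ≈ 251.50 → 252.
FPC for N = 1,150: n = 252 / (1 + 251/1150) = 252 / 1.2183 ≈ 206.85 → 207.
At a 77% response rate, contacts needed = 207 / 0.77 ≈ 268.83 → 269.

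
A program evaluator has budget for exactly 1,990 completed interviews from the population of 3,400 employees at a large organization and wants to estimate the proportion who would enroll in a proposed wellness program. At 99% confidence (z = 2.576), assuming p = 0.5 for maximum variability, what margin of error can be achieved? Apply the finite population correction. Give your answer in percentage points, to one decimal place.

Finite-population factor: (N−n)/(N−1) = (3400−1990)/(3400−1) = 0.4148.
SE(p̂) = √[p(1−p)/n · (N−n)/(N−1)] = √[0.2500/1990 × 0.4148] = 0.00722.
E = z × SE = 2.576 × 0.00722 = 0.01860 ≈ 1.9 percentage points.

1.9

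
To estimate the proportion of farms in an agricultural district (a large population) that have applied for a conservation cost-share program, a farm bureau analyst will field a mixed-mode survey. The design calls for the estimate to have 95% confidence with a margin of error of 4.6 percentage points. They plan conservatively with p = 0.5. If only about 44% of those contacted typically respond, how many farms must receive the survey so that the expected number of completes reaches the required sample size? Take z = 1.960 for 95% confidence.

Completed interviews needed: n₀ = 1.960² × 0.2500 / 0.046² ≈ 453.88 → 454.
At a 44% response rate, contacts needed = 454 / 0.44 ≈ 1031.82 → 1032.

1032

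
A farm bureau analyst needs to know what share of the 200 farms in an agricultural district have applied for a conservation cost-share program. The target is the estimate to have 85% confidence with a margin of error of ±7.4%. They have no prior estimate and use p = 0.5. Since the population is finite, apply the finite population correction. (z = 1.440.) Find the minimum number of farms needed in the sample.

65

Unadjusted: n₀ = 1.440² × 0.50 × 0.50 / 0.074² ≈ 94.67, so n₀ = 95.
Finite population correction with N = 200: n = n₀ / (1 + (n₀−1)/N) = 95 / (1 + 94/200) = 95 / 1.4700 ≈ 64.63.
Rounding up, n = 65.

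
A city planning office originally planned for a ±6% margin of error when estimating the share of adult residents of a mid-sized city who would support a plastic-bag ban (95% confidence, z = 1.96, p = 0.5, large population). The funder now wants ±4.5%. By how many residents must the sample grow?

208

At ±6%: n = 1.96² × 0.2500 / 0.060² ≈ 266.78 → 267.
At ±4.5%: n = 1.96² × 0.2500 / 0.045² ≈ 474.27 → 475.
Additional respondents: 475 − 267 = 208.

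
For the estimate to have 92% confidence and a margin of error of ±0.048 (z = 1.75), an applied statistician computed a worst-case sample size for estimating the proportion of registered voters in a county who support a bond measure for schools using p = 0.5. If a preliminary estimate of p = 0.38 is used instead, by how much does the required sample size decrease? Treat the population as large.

19

Conservative (p = 0.5): n = 1.75² × 0.25 / 0.048² ≈ 332.30 → 333.
Using p = 0.38: p(1−p) = 0.2356, so n = 1.75² × 0.2356 / 0.048² ≈ 313.16 → 314.
Reduction: 333 − 314 = 19.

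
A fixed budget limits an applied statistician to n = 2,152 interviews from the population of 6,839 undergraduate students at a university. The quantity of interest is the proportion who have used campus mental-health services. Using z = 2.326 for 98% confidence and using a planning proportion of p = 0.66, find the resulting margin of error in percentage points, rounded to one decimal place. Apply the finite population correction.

Finite-population factor: (N−n)/(N−1) = (6839−2152)/(6839−1) = 0.6854.
SE(p̂) = √[p(1−p)/n · (N−n)/(N−1)] = √[0.2244/2152 × 0.6854] = 0.00845.
E = z × SE = 2.326 × 0.00845 = 0.01966 ≈ 2.0 percentage points.

2.0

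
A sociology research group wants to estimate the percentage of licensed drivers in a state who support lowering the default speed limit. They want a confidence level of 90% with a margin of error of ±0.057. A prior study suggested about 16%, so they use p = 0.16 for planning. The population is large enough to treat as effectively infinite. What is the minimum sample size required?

112

For 90% confidence, z = 1.645.
With p = 0.16, p(1−p) = 0.1344.
n = z²·p(1−p)/E² = 1.645² × 0.1344 / 0.057² = 2.7060 × 0.1344 / 0.003249 ≈ 111.94.
Rounding up gives n = 112.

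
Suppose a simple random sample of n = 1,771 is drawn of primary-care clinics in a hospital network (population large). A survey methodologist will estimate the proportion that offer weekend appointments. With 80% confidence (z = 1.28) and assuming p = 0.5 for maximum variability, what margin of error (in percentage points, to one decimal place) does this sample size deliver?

1.5

SE(p̂) = √[p(1−p)/n] = √[0.2500/1771] = 0.01188.
E = z × SE = 1.28 × 0.01188 = 0.01521, or 1.5 percentage points.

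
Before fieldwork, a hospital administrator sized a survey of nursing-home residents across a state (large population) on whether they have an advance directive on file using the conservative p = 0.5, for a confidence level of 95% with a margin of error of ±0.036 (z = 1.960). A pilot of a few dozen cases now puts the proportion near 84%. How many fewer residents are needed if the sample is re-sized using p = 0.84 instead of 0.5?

343

Conservative (p = 0.5): n = 1.960² × 0.25 / 0.036² ≈ 741.05 → 742.
Using p = 0.84: p(1−p) = 0.1344, so n = 1.960² × 0.1344 / 0.036² ≈ 398.39 → 399.
Reduction: 742 − 399 = 343.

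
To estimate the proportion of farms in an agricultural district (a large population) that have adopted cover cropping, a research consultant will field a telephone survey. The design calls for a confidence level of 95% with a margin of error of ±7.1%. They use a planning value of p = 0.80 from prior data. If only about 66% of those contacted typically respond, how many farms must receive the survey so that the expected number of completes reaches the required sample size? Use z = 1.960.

185

Completed interviews needed: n₀ = 1.960² × 0.1600 / 0.071² ≈ 121.93 → 122.
At a 66% response rate, contacts needed = 122 / 0.66 ≈ 184.85 → 185.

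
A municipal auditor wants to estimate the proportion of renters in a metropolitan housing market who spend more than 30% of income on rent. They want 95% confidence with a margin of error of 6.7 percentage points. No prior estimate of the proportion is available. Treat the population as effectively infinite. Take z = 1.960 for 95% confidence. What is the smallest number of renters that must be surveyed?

214

With no prior estimate, use p = 0.5, giving p(1−p) = 0.25.
n = z²·p(1−p)/E² = 1.960² × 0.2500 / 0.067² = 3.8416 × 0.2500 / 0.004489 ≈ 213.95.
Rounding up gives n = 214.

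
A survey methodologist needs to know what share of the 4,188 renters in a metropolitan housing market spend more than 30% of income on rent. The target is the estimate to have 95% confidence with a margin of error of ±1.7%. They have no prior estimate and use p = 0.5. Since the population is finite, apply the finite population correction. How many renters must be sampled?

1854

For 95% confidence, z = 1.960.
Unadjusted: n₀ = 1.960² × 0.50 × 0.50 / 0.017² ≈ 3323.18, so n₀ = 3324.
Finite population correction with N = 4,188: n = n₀ / (1 + (n₀−1)/N) = 3324 / (1 + 3323/4188) = 3324 / 1.7935 ≈ 1853.40.
Rounding up, n = 1854.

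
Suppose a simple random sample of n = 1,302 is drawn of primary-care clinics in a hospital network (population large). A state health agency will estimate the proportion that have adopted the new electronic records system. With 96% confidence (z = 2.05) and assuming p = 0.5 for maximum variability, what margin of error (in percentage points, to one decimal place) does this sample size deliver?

2.8

SE(p̂) = √[p(1−p)/n] = √[0.2500/1302] = 0.01386.
E = z × SE = 2.05 × 0.01386 = 0.02841, or 2.8 percentage points.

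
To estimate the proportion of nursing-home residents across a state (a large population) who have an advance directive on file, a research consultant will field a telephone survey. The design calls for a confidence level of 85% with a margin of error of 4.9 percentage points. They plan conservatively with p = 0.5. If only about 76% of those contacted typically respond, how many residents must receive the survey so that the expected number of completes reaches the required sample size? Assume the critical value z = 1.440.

285

Completed interviews needed: n₀ = 1.440² × 0.2500 / 0.049² ≈ 215.91 → 216.
At a 76% response rate, contacts needed = 216 / 0.76 ≈ 284.21 → 285.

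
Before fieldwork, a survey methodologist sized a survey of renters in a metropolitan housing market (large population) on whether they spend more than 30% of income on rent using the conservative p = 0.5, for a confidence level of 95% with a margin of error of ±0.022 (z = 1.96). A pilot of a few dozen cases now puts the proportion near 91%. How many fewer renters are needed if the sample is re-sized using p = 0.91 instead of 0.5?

1334

Conservative (p = 0.5): n = 1.96² × 0.25 / 0.022² ≈ 1984.30 → 1985.
Using p = 0.91: p(1−p) = 0.0819, so n = 1.96² × 0.0819 / 0.022² ≈ 650.06 → 651.
Reduction: 1985 − 651 = 1334.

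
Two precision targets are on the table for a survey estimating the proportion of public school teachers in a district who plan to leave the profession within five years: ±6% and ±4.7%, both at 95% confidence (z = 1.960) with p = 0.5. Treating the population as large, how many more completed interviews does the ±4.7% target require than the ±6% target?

168

At ±6%: n = 1.960² × 0.2500 / 0.060² ≈ 266.78 → 267.
At ±4.7%: n = 1.960² × 0.2500 / 0.047² ≈ 434.77 → 435.
Additional respondents: 435 − 267 = 168.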